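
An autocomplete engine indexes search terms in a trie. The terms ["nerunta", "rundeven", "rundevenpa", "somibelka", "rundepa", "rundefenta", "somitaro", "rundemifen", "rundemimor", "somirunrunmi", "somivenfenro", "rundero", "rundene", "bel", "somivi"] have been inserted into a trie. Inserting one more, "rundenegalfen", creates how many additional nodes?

6

Walking "rundenegalfen" from the root, the first 7 characters ("rundene") follow existing edges; "g" is the first miss.
New nodes needed: |"rundenegalfen"| − 7 = 13 − 7 = 6.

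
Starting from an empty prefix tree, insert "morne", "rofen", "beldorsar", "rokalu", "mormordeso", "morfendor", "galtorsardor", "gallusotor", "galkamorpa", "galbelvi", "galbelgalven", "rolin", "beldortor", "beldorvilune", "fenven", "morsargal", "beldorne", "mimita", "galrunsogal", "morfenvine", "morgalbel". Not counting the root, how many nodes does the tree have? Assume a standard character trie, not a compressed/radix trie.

Insert word by word; a character creates a node only if that edge doesn't already exist:
  "morne" → 5 new (m, o, r, n, e)
  "rofen" → 5 new (r, o, f, e, n)
  "beldorsar" → 9 new (b, e, l, d, o, r, s, a, r)
  "rokalu" → prefix "ro" already present; 4 new (k, a, l, u)
  "mormordeso" → prefix "mor" already present; 7 new (m, o, r, d, e, s, o)
  "morfendor" → prefix "mor" already present; 6 new (f, e, n, d, o, r)
  "galtorsardor" → 12 new (g, a, l, t, o, r, s, a, r, d, o, r)
  "gallusotor" → prefix "gal" already present; 7 new (l, u, s, o, t, o, r)
  "galkamorpa" → prefix "gal" already present; 7 new (k, a, m, o, r, p, a)
  "galbelvi" → prefix "gal" already present; 5 new (b, e, l, v, i)
  "galbelgalven" → prefix "galbel" already present; 6 new (g, a, l, v, e, n)
  "rolin" → prefix "ro" already present; 3 new (l, i, n)
  "beldortor" → prefix "beldor" already present; 3 new (t, o, r)
  "beldorvilune" → prefix "beldor" already present; 6 new (v, i, l, u, n, e)
  "fenven" → 6 new (f, e, n, v, e, n)
  "morsargal" → prefix "mor" already present; 6 new (s, a, r, g, a, l)
  "beldorne" → prefix "beldor" already present; 2 new (n, e)
  "mimita" → prefix "m" already present; 5 new (i, m, i, t, a)
  "galrunsogal" → prefix "gal" already present; 8 new (r, u, n, s, o, g, a, l)
  "morfenvine" → prefix "morfen" already present; 4 new (v, i, n, e)
  "morgalbel" → prefix "mor" already present; 6 new (g, a, l, b, e, l)
Total nodes = 5 + 5 + 9 + 4 + 7 + 6 + 12 + 7 + 7 + 5 + 6 + 3 + 3 + 6 + 6 + 6 + 2 + 5 + 8 + 4 + 6 = 122

122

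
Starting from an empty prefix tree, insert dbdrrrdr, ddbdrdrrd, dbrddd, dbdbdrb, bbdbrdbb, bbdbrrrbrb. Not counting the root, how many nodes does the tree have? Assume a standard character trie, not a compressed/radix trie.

37

Trie structure (* marks end of a word):
(root)
├─ b
│  └─ b
│     └─ d
│        └─ b
│           └─ r
│              ├─ d
│              │  └─ b
│              │     └─ b *
│              └─ r
│                 └─ r
│                    └─ b
│                       └─ r
│                          └─ b *
└─ d
   ├─ b
   │  ├─ d
   │  │  ├─ b
   │  │  │  └─ d
   │  │  │     └─ r
   │  │  │        └─ b *
   │  │  └─ r
   │  │     └─ r
   │  │        └─ r
   │  │           └─ d
   │  │              └─ r *
   │  └─ r
   │     └─ d
   │        └─ d
   │           └─ d *
   └─ d
      └─ b
         └─ d
            └─ r
               └─ d
                  └─ r
                     └─ r
                        └─ d *
Counting every labelled node above: 37.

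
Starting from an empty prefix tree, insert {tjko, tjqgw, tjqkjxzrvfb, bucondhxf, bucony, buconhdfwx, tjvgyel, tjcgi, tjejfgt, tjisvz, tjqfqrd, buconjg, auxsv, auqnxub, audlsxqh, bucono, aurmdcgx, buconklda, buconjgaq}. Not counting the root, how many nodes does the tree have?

82

For each word, the new-node count is its length minus the longest prefix already in the trie:
  "tjko" → 4 new (t, j, k, o)
  "tjqgw" → prefix "tj" already present; 3 new (q, g, w)
  "tjqkjxzrvfb" → prefix "tjq" already present; 8 new (k, j, x, z, r, v, f, b)
  "bucondhxf" → 9 new (b, u, c, o, n, d, h, x, f)
  "bucony" → prefix "bucon" already present; 1 new (y)
  "buconhdfwx" → prefix "bucon" already present; 5 new (h, d, f, w, x)
  "tjvgyel" → prefix "tj" already present; 5 new (v, g, y, e, l)
  "tjcgi" → prefix "tj" already present; 3 new (c, g, i)
  "tjejfgt" → prefix "tj" already present; 5 new (e, j, f, g, t)
  "tjisvz" → prefix "tj" already present; 4 new (i, s, v, z)
  "tjqfqrd" → prefix "tjq" already present; 4 new (f, q, r, d)
  "buconjg" → prefix "bucon" already present; 2 new (j, g)
  "auxsv" → 5 new (a, u, x, s, v)
  "auqnxub" → prefix "au" already present; 5 new (q, n, x, u, b)
  "audlsxqh" → prefix "au" already present; 6 new (d, l, s, x, q, h)
  "bucono" → prefix "bucon" already present; 1 new (o)
  "aurmdcgx" → prefix "au" already present; 6 new (r, m, d, c, g, x)
  "buconklda" → prefix "bucon" already present; 4 new (k, l, d, a)
  "buconjgaq" → prefix "buconjg" already present; 2 new (a, q)
Total nodes = 4 + 3 + 8 + 9 + 1 + 5 + 5 + 3 + 5 + 4 + 4 + 2 + 5 + 5 + 6 + 1 + 6 + 4 + 2 = 82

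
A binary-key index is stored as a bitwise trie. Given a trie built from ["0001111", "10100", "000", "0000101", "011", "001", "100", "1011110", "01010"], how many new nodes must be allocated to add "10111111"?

2

Walking "10111111" from the root, the first 6 characters ("101111") follow existing edges; "1" is the first miss.
Each of the 2 remaining characters creates one node.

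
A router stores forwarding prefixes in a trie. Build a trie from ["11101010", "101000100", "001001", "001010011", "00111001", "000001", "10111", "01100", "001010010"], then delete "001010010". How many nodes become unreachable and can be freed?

A node on "001010010"'s path can go only if nothing else ends at it or branches off below it.
The suffix "0" (1 node) is used only by "001010010"; the node for "00101001" still has the child "1", so pruning stops there.
Nodes removed: 1

1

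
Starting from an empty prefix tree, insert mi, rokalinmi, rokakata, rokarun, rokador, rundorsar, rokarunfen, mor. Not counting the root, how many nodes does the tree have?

34

Count nodes per top-level branch (shared prefixes stored once):
  'm'-branch (mi, mor): 4 nodes
  'r'-branch (rokador, rokakata, rokalinmi, rokarun, rokarunfen, rundorsar): 30 nodes
Sum: 34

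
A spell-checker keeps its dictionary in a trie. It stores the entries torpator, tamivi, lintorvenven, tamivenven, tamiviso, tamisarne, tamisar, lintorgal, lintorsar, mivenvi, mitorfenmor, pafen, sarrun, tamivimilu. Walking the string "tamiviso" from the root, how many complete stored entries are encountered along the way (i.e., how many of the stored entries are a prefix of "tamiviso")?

2

Traverse "tamiviso" character by character; count nodes along the way that are marked as word ends.
Prefixes of the query that are stored words: "tamivi", "tamiviso"
Count: 2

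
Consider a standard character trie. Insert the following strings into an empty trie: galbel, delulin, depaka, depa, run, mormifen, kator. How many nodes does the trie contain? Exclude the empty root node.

For each word, the new-node count is its length minus the longest prefix already in the trie:
  "galbel" → 6 new (g, a, l, b, e, l)
  "delulin" → 7 new (d, e, l, u, l, i, n)
  "depaka" → prefix "de" already present; 4 new (p, a, k, a)
  "depa" → prefix "depa" already present; 0 new (none)
  "run" → 3 new (r, u, n)
  "mormifen" → 8 new (m, o, r, m, i, f, e, n)
  "kator" → 5 new (k, a, t, o, r)
Total nodes = 6 + 7 + 4 + 0 + 3 + 8 + 5 = 33

33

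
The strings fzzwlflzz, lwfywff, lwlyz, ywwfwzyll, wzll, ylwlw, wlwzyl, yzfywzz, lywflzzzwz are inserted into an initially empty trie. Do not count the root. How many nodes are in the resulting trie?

56

Trace insertions, counting only characters that open a new branch:
  "fzzwlflzz" → 9 new (f, z, z, w, l, f, l, z, z)
  "lwfywff" → 7 new (l, w, f, y, w, f, f)
  "lwlyz" → prefix "lw" already present; 3 new (l, y, z)
  "ywwfwzyll" → 9 new (y, w, w, f, w, z, y, l, l)
  "wzll" → 4 new (w, z, l, l)
  "ylwlw" → prefix "y" already present; 4 new (l, w, l, w)
  "wlwzyl" → prefix "w" already present; 5 new (l, w, z, y, l)
  "yzfywzz" → prefix "y" already present; 6 new (z, f, y, w, z, z)
  "lywflzzzwz" → prefix "l" already present; 9 new (y, w, f, l, z, z, z, w, z)
Total nodes = 9 + 7 + 3 + 9 + 4 + 4 + 5 + 6 + 9 = 56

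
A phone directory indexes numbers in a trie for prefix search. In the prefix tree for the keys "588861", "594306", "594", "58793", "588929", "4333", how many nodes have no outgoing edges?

5

A leaf is a node with no children — equivalently, the end of a word that is not a proper prefix of any other stored word.
Those words: "4333", "58793", "588861", "588929", "594306"
Leaf count: 5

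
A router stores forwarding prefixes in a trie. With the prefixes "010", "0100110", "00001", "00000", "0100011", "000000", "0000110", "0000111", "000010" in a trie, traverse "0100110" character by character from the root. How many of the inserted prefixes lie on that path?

Traverse "0100110" character by character; count nodes along the way that are marked as word ends.
Prefixes of the query that are stored words: "010", "0100110"
Count: 2

2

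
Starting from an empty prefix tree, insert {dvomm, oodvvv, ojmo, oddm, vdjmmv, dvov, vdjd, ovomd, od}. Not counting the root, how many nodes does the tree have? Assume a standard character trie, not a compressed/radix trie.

29

Count nodes per top-level branch (shared prefixes stored once):
  'd'-branch (dvomm, dvov): 6 nodes
  'o'-branch (od, oddm, ojmo, oodvvv, ovomd): 16 nodes
  'v'-branch (vdjd, vdjmmv): 7 nodes
Sum: 29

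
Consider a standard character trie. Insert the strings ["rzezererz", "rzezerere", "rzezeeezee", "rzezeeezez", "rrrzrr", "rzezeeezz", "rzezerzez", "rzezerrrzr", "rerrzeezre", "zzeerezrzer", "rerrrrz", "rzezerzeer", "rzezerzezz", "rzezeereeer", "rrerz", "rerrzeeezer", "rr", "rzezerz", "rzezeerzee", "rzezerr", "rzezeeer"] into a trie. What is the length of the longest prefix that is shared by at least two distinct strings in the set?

Equivalently: take the maximum, over all pairs, of their longest common prefix length.
e.g. "rzezeeezee" and "rzezeeezez" share the prefix "rzezeeeze" of length 9; no pair shares a longer one.
Longest shared-prefix length: 9

9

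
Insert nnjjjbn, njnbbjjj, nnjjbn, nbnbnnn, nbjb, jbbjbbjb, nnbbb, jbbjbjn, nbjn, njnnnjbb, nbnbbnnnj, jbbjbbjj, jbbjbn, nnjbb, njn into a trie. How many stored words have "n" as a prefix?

11

Filter for entries beginning with "n":
Matches: "nbjb", "nbjn", "nbnbbnnnj", "nbnbnnn", "njn", "njnbbjjj", "njnnnjbb", "nnbbb", "nnjbb", "nnjjbn", "nnjjjbn"
Count: 11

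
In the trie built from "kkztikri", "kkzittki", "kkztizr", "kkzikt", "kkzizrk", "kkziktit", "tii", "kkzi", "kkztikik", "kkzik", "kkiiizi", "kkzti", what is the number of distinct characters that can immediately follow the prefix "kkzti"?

2

The children of the "kkzti" node are the distinct next characters among strings starting with "kkzti".
Characters that immediately follow "kkzti" among the stored strings: {k, z}.
That node has 2 child edges.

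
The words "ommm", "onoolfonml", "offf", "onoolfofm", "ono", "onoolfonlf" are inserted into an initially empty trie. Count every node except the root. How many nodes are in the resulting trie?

20

Count nodes per top-level branch (shared prefixes stored once):
  'o'-branch (offf, ommm, ono, onoolfofm, onoolfonlf, onoolfonml): 20 nodes
Sum: 20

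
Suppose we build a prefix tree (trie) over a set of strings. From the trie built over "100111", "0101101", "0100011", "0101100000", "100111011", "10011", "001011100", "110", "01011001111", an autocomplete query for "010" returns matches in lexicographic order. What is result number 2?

0101100000

Filter for "010…" and sort: "0100011", "0101100000", "01011001111", "0101101"
The 2nd is 0101100000.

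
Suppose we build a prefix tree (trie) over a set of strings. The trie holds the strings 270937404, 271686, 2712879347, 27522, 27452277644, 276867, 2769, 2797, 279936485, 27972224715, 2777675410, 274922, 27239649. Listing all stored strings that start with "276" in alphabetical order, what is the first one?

276867

Filter for "276…" and sort: "276867", "2769"
The 1st is 276867.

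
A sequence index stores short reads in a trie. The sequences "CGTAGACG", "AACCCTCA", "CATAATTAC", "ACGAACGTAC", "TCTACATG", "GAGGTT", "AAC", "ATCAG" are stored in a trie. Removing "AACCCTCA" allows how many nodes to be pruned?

5

After clearing the end-marker at "AACCCTCA", prune upward until reaching a node still needed by another word.
The suffix "CCTCA" (5 nodes) is used only by "AACCCTCA"; "AAC" is itself a stored word, so pruning stops there.
Nodes removed: 5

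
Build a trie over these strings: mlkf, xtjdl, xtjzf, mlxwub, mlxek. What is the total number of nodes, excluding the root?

Insert word by word; a character creates a node only if that edge doesn't already exist:
  "mlkf" → 4 new (m, l, k, f)
  "xtjdl" → 5 new (x, t, j, d, l)
  "xtjzf" → prefix "xtj" already present; 2 new (z, f)
  "mlxwub" → prefix "ml" already present; 4 new (x, w, u, b)
  "mlxek" → prefix "mlx" already present; 2 new (e, k)
Total nodes = 4 + 5 + 2 + 4 + 2 = 17

17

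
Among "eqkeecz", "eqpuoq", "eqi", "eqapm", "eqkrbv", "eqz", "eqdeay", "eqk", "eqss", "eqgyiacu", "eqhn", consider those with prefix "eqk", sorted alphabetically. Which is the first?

eqk

Words with prefix "eqk", in lexicographic order: "eqk", "eqkeecz", "eqkrbv"
The 1st is eqk.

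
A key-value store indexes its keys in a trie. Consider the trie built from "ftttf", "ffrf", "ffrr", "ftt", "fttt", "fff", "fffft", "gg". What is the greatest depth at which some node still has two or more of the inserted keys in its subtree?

4

Look for the deepest trie node that still has at least two words in its subtree.
"fttt" and "ftttf" agree on "fttt" (4 characters) before diverging; nothing deeper is shared.
Longest shared-prefix length: 4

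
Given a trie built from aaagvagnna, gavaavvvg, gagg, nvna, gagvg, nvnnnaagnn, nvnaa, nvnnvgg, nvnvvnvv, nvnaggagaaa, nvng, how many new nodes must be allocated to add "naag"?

3

Walking "naag" from the root, the first 1 characters ("n") follow existing edges; "a" is the first miss.
So 4 − 1 = 3 new nodes.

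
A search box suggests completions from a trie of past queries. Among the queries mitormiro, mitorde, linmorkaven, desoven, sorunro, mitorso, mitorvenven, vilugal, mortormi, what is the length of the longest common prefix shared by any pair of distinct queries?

5

The deepest shared node is where two words last agree before diverging.
e.g. "mitorde" and "mitormiro" share the prefix "mitor" of length 5; no pair shares a longer one.
Longest shared-prefix length: 5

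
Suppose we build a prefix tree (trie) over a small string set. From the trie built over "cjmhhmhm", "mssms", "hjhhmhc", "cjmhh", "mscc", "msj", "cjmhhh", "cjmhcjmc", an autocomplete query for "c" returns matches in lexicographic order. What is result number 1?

cjmhcjmc

DFS of the "c" subtree visits, in order: "cjmhcjmc", "cjmhh", "cjmhhh", "cjmhhmhm"
The 1st is cjmhcjmc.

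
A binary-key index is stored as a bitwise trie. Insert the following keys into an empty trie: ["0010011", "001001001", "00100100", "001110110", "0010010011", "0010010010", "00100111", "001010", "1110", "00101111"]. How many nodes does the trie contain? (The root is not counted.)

28

For each word, the new-node count is its length minus the longest prefix already in the trie:
  "0010011" → 7 new (0, 0, 1, 0, 0, 1, 1)
  "001001001" → prefix "001001" already present; 3 new (0, 0, 1)
  "00100100" → prefix "00100100" already present; 0 new (none)
  "001110110" → prefix "001" already present; 6 new (1, 1, 0, 1, 1, 0)
  "0010010011" → prefix "001001001" already present; 1 new (1)
  "0010010010" → prefix "001001001" already present; 1 new (0)
  "00100111" → prefix "0010011" already present; 1 new (1)
  "001010" → prefix "0010" already present; 2 new (1, 0)
  "1110" → 4 new (1, 1, 1, 0)
  "00101111" → prefix "00101" already present; 3 new (1, 1, 1)
Total nodes = 7 + 3 + 0 + 6 + 1 + 1 + 1 + 2 + 4 + 3 = 28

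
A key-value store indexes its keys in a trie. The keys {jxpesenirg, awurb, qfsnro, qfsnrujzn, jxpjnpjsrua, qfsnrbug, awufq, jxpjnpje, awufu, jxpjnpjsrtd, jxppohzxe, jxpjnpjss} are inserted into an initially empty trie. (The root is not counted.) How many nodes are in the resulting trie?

49

Count nodes per top-level branch (shared prefixes stored once):
  'a'-branch (awufq, awufu, awurb): 8 nodes
  'j'-branch (jxpesenirg, jxpjnpje, jxpjnpjsrtd, jxpjnpjsrua, jxpjnpjss, jxppohzxe): 28 nodes
  'q'-branch (qfsnrbug, qfsnro, qfsnrujzn): 13 nodes
Sum: 49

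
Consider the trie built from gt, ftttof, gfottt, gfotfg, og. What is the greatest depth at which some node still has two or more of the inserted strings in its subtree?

Equivalently: take the maximum, over all pairs, of their longest common prefix length.
e.g. "gfotfg" and "gfottt" share the prefix "gfot" of length 4; no pair shares a longer one.
Longest shared-prefix length: 4

4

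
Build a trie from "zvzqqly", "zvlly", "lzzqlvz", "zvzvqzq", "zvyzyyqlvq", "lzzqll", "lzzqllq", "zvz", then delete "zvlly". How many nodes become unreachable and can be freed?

3

Walk "zvlly" from the leaf back toward the root, removing each node that no remaining word uses.
The suffix "lly" (3 nodes) is used only by "zvlly"; the node for "zv" still has the child "z", so pruning stops there.
Nodes removed: 3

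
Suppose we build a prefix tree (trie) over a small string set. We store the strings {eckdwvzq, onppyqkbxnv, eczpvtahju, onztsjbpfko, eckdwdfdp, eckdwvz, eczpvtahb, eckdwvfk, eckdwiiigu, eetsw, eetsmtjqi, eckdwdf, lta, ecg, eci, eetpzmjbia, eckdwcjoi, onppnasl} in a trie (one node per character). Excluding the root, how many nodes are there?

Count nodes per top-level branch (shared prefixes stored once):
  'e'-branch (ecg, eci, eckdwcjoi, eckdwdf, eckdwdfdp, eckdwiiigu, eckdwvfk, eckdwvz, eckdwvzq, eczpvtahb, eczpvtahju, eetpzmjbia, eetsmtjqi, eetsw): 50 nodes
  'l'-branch (lta): 3 nodes
  'o'-branch (onppnasl, onppyqkbxnv, onztsjbpfko): 24 nodes
Sum: 77

77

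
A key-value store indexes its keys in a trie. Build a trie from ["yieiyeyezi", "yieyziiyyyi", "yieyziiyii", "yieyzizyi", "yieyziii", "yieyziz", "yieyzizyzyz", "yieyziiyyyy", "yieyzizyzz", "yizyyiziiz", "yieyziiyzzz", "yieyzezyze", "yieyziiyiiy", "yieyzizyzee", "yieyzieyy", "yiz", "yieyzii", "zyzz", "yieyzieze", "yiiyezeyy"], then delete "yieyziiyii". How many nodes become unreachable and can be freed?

0

A node on "yieyziiyii"'s path can go only if nothing else ends at it or branches off below it.
Every node on "yieyziiyii" is still needed (e.g. by "yieyziiyiiy"), so nothing is freed.
Nodes removed: 0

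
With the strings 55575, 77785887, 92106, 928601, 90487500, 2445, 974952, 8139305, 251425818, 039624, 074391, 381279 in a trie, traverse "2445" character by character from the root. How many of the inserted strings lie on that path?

Walk "2445" from the root; an end-of-word marker is hit whenever a stored word is a prefix of "2445".
Prefixes of the query that are stored words: "2445"
Count: 1

1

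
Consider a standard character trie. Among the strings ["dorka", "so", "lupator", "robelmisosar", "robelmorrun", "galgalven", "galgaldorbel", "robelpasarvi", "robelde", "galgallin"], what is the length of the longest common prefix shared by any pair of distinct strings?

6

Equivalently: take the maximum, over all pairs, of their longest common prefix length.
e.g. "galgaldorbel" and "galgallin" share the prefix "galgal" of length 6; no pair shares a longer one.
Longest shared-prefix length: 6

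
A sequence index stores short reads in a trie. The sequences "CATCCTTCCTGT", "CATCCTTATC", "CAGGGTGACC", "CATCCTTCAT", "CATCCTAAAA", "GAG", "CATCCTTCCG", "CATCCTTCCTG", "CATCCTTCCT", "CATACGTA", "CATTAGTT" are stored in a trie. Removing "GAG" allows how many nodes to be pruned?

After clearing the end-marker at "GAG", prune upward until reaching a node still needed by another word.
No other word shares any prefix with "GAG", so all 3 of its nodes go.
Nodes removed: 3

3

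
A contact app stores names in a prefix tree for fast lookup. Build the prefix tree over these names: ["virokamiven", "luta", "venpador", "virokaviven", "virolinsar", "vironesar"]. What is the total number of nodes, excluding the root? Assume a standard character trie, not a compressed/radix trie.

38

Trie structure (* marks end of a word):
(root)
├─ l
│  └─ u
│     └─ t
│        └─ a *
└─ v
   ├─ e
   │  └─ n
   │     └─ p
   │        └─ a
   │           └─ d
   │              └─ o
   │                 └─ r *
   └─ i
      └─ r
         └─ o
            ├─ k
            │  └─ a
            │     ├─ m
            │     │  └─ i
            │     │     └─ v
            │     │        └─ e
            │     │           └─ n *
            │     └─ v
            │        └─ i
            │           └─ v
            │              └─ e
            │                 └─ n *
            ├─ l
            │  └─ i
            │     └─ n
            │        └─ s
            │           └─ a
            │              └─ r *
            └─ n
               └─ e
                  └─ s
                     └─ a
                        └─ r *
Counting every labelled node above: 38.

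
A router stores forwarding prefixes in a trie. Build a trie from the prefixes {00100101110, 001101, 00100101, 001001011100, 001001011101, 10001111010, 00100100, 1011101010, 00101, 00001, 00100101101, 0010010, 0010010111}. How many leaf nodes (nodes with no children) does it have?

9

Leaves are exactly the stored words that no other stored word extends.
Those words: "00001", "00100100", "00100101101", "001001011100", "001001011101", "00101", "001101", "10001111010", "1011101010"
Leaf count: 9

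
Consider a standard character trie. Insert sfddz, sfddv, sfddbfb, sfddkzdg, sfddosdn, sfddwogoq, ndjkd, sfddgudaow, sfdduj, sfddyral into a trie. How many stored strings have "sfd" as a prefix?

Filter for entries beginning with "sfd":
Words under "sfd": sfddbfb, sfddgudaow, sfddkzdg, sfddosdn, sfdduj, sfddv, sfddwogoq, sfddyral, sfddz
Count: 9

9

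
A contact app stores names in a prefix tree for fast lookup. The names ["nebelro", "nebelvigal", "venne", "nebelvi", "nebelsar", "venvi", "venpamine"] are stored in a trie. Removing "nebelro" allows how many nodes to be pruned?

2

After clearing the end-marker at "nebelro", prune upward until reaching a node still needed by another word.
The suffix "ro" (2 nodes) is used only by "nebelro"; the node for "nebel" still has the child "v", so pruning stops there.
Nodes removed: 2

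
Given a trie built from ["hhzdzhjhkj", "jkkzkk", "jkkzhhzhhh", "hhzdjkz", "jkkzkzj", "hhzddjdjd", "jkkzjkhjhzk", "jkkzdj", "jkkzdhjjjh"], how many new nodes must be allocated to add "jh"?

The longest prefix of "jh" already in the trie is "j" (length 1).
New nodes needed: |"jh"| − 1 = 2 − 1 = 1.

1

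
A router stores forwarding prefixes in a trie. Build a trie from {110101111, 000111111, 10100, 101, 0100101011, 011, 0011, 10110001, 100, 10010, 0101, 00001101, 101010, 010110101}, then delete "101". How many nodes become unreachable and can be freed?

0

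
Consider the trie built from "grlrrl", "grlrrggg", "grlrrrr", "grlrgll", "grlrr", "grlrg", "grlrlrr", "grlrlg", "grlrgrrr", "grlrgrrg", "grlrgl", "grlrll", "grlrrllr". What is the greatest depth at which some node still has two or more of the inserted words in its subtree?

Look for the deepest trie node that still has at least two words in its subtree.
"grlrgrrg" and "grlrgrrr" agree on "grlrgrr" (7 characters) before diverging; nothing deeper is shared.
Longest shared-prefix length: 7

7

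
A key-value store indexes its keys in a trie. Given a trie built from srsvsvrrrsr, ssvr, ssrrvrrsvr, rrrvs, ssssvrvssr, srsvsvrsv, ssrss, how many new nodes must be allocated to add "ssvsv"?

2

The longest prefix of "ssvsv" already in the trie is "ssv" (length 3).
Each of the 2 remaining characters creates one node.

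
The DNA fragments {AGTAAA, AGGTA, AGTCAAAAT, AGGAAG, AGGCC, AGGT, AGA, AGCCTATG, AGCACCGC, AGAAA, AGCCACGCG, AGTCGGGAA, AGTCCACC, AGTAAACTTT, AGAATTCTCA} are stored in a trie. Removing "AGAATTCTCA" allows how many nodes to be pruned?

6

Walk "AGAATTCTCA" from the leaf back toward the root, removing each node that no remaining word uses.
The suffix "TTCTCA" (6 nodes) is used only by "AGAATTCTCA"; the node for "AGAA" still has the child "A", so pruning stops there.
Nodes removed: 6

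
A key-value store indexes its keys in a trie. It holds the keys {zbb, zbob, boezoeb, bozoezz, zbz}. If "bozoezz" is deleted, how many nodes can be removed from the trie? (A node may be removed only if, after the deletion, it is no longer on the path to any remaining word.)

Walk "bozoezz" from the leaf back toward the root, removing each node that no remaining word uses.
The suffix "zoezz" (5 nodes) is used only by "bozoezz"; the node for "bo" still has the child "e", so pruning stops there.
Nodes removed: 5

5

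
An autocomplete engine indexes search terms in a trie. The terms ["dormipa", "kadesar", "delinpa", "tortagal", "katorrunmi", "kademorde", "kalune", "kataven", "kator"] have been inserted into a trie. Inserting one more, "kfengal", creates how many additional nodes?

"k" is already a path in the trie; the remaining "fengal" must be added.
New nodes needed: |"kfengal"| − 1 = 7 − 1 = 6.

6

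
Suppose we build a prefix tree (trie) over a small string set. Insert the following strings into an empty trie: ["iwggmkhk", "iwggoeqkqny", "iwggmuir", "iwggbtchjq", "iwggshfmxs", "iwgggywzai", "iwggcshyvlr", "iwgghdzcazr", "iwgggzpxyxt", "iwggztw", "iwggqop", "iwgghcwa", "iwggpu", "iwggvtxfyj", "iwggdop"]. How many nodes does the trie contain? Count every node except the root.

Insert word by word; a character creates a node only if that edge doesn't already exist:
  "iwggmkhk" → 8 new (i, w, g, g, m, k, h, k)
  "iwggoeqkqny" → prefix "iwgg" already present; 7 new (o, e, q, k, q, n, y)
  "iwggmuir" → prefix "iwggm" already present; 3 new (u, i, r)
  "iwggbtchjq" → prefix "iwgg" already present; 6 new (b, t, c, h, j, q)
  "iwggshfmxs" → prefix "iwgg" already present; 6 new (s, h, f, m, x, s)
  "iwgggywzai" → prefix "iwgg" already present; 6 new (g, y, w, z, a, i)
  "iwggcshyvlr" → prefix "iwgg" already present; 7 new (c, s, h, y, v, l, r)
  "iwgghdzcazr" → prefix "iwgg" already present; 7 new (h, d, z, c, a, z, r)
  "iwgggzpxyxt" → prefix "iwggg" already present; 6 new (z, p, x, y, x, t)
  "iwggztw" → prefix "iwgg" already present; 3 new (z, t, w)
  "iwggqop" → prefix "iwgg" already present; 3 new (q, o, p)
  "iwgghcwa" → prefix "iwggh" already present; 3 new (c, w, a)
  "iwggpu" → prefix "iwgg" already present; 2 new (p, u)
  "iwggvtxfyj" → prefix "iwgg" already present; 6 new (v, t, x, f, y, j)
  "iwggdop" → prefix "iwgg" already present; 3 new (d, o, p)
Total nodes = 8 + 7 + 3 + 6 + 6 + 6 + 7 + 7 + 6 + 3 + 3 + 3 + 2 + 6 + 3 = 76

76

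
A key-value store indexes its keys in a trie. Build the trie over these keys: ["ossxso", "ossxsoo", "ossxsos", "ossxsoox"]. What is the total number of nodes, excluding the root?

9

Count nodes per top-level branch (shared prefixes stored once):
  'o'-branch (ossxso, ossxsoo, ossxsoox, ossxsos): 9 nodes
Sum: 9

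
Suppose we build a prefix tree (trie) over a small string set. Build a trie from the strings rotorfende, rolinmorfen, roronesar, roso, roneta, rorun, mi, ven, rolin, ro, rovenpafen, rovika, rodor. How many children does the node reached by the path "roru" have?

Follow the path "roru" to its node, then look at its outgoing edges.
Characters that immediately follow "roru" among the stored strings: {n}.
That node has 1 child edge.

1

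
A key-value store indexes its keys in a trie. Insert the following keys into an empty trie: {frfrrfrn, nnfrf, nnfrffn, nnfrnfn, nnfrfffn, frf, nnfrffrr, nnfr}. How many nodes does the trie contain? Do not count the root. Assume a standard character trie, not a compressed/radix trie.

22

Trie structure (* marks end of a word):
(root)
├─ f
│  └─ r
│     └─ f *
│        └─ r
│           └─ r
│              └─ f
│                 └─ r
│                    └─ n *
└─ n
   └─ n
      └─ f
         └─ r *
            ├─ f *
            │  └─ f
            │     ├─ f
            │     │  └─ n *
            │     ├─ n *
            │     └─ r
            │        └─ r *
            └─ n
               └─ f
                  └─ n *
Counting every labelled node above: 22.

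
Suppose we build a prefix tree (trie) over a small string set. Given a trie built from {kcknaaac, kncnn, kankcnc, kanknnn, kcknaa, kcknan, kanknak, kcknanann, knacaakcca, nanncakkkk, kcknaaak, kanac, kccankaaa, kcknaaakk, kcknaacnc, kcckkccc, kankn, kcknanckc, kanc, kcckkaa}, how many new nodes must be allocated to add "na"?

Every character of "na" already lies on an existing path (it is a prefix of some stored word).
No new nodes are needed: 0.

0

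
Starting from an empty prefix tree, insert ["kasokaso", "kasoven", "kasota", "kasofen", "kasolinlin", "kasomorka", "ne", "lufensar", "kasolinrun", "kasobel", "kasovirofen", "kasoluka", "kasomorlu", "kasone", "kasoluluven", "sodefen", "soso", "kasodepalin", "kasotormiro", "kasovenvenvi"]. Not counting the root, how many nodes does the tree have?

Insert word by word; a character creates a node only if that edge doesn't already exist:
  "kasokaso" → 8 new (k, a, s, o, k, a, s, o)
  "kasoven" → prefix "kaso" already present; 3 new (v, e, n)
  "kasota" → prefix "kaso" already present; 2 new (t, a)
  "kasofen" → prefix "kaso" already present; 3 new (f, e, n)
  "kasolinlin" → prefix "kaso" already present; 6 new (l, i, n, l, i, n)
  "kasomorka" → prefix "kaso" already present; 5 new (m, o, r, k, a)
  "ne" → 2 new (n, e)
  "lufensar" → 8 new (l, u, f, e, n, s, a, r)
  "kasolinrun" → prefix "kasolin" already present; 3 new (r, u, n)
  "kasobel" → prefix "kaso" already present; 3 new (b, e, l)
  "kasovirofen" → prefix "kasov" already present; 6 new (i, r, o, f, e, n)
  "kasoluka" → prefix "kasol" already present; 3 new (u, k, a)
  "kasomorlu" → prefix "kasomor" already present; 2 new (l, u)
  "kasone" → prefix "kaso" already present; 2 new (n, e)
  "kasoluluven" → prefix "kasolu" already present; 5 new (l, u, v, e, n)
  "sodefen" → 7 new (s, o, d, e, f, e, n)
  "soso" → prefix "so" already present; 2 new (s, o)
  "kasodepalin" → prefix "kaso" already present; 7 new (d, e, p, a, l, i, n)
  "kasotormiro" → prefix "kasot" already present; 6 new (o, r, m, i, r, o)
  "kasovenvenvi" → prefix "kasoven" already present; 5 new (v, e, n, v, i)
Total nodes = 8 + 3 + 2 + 3 + 6 + 5 + 2 + 8 + 3 + 3 + 6 + 3 + 2 + 2 + 5 + 7 + 2 + 7 + 6 + 5 = 88

88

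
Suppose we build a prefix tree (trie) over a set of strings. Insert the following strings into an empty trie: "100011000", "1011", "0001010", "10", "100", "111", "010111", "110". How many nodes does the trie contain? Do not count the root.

26

Trace insertions, counting only characters that open a new branch:
  "100011000" → 9 new (1, 0, 0, 0, 1, 1, 0, 0, 0)
  "1011" → prefix "10" already present; 2 new (1, 1)
  "0001010" → 7 new (0, 0, 0, 1, 0, 1, 0)
  "10" → prefix "10" already present; 0 new (none)
  "100" → prefix "100" already present; 0 new (none)
  "111" → prefix "1" already present; 2 new (1, 1)
  "010111" → prefix "0" already present; 5 new (1, 0, 1, 1, 1)
  "110" → prefix "11" already present; 1 new (0)
Total nodes = 9 + 2 + 7 + 0 + 0 + 2 + 5 + 1 = 26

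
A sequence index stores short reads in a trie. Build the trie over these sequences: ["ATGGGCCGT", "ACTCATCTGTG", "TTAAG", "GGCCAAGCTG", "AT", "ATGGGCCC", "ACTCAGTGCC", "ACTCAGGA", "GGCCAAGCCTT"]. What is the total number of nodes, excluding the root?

Trace insertions, counting only characters that open a new branch:
  "ATGGGCCGT" → 9 new (A, T, G, G, G, C, C, G, T)
  "ACTCATCTGTG" → prefix "A" already present; 10 new (C, T, C, A, T, C, T, G, T, G)
  "TTAAG" → 5 new (T, T, A, A, G)
  "GGCCAAGCTG" → 10 new (G, G, C, C, A, A, G, C, T, G)
  "AT" → prefix "AT" already present; 0 new (none)
  "ATGGGCCC" → prefix "ATGGGCC" already present; 1 new (C)
  "ACTCAGTGCC" → prefix "ACTCA" already present; 5 new (G, T, G, C, C)
  "ACTCAGGA" → prefix "ACTCAG" already present; 2 new (G, A)
  "GGCCAAGCCTT" → prefix "GGCCAAGC" already present; 3 new (C, T, T)
Total nodes = 9 + 10 + 5 + 10 + 0 + 1 + 5 + 2 + 3 = 45

45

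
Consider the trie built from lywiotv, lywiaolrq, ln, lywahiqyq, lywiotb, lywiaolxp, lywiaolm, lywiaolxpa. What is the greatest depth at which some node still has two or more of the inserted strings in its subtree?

Equivalently: take the maximum, over all pairs, of their longest common prefix length.
"lywiaolxp" and "lywiaolxpa" agree on "lywiaolxp" (9 characters) before diverging; nothing deeper is shared.
Longest shared-prefix length: 9

9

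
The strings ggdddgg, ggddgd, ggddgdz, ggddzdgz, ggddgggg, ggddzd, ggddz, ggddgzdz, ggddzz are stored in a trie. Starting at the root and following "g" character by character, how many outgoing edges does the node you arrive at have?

Walk "g" from the root, arriving at one node.
Distinct next characters after "g": g.
That node has 1 child edge.

1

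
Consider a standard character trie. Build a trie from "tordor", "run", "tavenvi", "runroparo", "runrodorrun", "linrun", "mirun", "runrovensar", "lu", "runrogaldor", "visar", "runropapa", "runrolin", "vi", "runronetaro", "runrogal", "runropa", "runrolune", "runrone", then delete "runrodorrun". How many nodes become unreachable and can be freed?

6

After clearing the end-marker at "runrodorrun", prune upward until reaching a node still needed by another word.
The suffix "dorrun" (6 nodes) is used only by "runrodorrun"; the node for "runro" still has the child "p", so pruning stops there.
Nodes removed: 6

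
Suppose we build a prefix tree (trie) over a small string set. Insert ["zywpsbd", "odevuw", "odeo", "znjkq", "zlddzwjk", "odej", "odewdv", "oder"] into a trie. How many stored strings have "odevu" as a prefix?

Filter for entries beginning with "odevu":
Words under "odevu": odevuw
Count: 1

1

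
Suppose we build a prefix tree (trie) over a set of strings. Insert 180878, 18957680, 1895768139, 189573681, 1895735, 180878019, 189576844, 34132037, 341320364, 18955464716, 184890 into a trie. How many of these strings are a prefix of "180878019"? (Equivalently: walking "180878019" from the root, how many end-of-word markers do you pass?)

2

Traverse "180878019" character by character; count nodes along the way that are marked as word ends.
Prefixes of the query that are stored words: "180878", "180878019"
Count: 2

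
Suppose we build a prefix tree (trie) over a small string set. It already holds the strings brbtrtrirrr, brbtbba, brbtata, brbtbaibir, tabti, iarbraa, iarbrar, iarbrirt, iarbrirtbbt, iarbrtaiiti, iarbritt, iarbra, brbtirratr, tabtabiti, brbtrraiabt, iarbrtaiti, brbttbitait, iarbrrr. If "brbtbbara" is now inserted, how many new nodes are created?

"brbtbba" is already a path in the trie; the remaining "ra" must be added.
So 9 − 7 = 2 new nodes.

2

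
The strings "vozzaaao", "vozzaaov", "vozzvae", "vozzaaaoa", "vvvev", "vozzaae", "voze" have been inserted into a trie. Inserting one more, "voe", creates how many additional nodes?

1

Walking "voe" from the root, the first 2 characters ("vo") follow existing edges; "e" is the first miss.
So 3 − 2 = 1 new nodes.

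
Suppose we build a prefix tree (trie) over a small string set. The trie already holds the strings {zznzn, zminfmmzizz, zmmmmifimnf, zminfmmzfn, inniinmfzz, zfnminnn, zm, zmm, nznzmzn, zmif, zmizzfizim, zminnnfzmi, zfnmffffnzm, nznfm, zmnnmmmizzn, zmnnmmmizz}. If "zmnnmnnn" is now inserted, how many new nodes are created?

Walking "zmnnmnnn" from the root, the first 5 characters ("zmnnm") follow existing edges; "n" is the first miss.
New nodes needed: |"zmnnmnnn"| − 5 = 8 − 5 = 3.

3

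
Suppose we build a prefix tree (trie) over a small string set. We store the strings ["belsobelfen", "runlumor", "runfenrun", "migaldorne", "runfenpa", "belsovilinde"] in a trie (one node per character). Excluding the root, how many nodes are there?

44

Trace insertions, counting only characters that open a new branch:
  "belsobelfen" → 11 new (b, e, l, s, o, b, e, l, f, e, n)
  "runlumor" → 8 new (r, u, n, l, u, m, o, r)
  "runfenrun" → prefix "run" already present; 6 new (f, e, n, r, u, n)
  "migaldorne" → 10 new (m, i, g, a, l, d, o, r, n, e)
  "runfenpa" → prefix "runfen" already present; 2 new (p, a)
  "belsovilinde" → prefix "belso" already present; 7 new (v, i, l, i, n, d, e)
Total nodes = 11 + 8 + 6 + 10 + 2 + 7 = 44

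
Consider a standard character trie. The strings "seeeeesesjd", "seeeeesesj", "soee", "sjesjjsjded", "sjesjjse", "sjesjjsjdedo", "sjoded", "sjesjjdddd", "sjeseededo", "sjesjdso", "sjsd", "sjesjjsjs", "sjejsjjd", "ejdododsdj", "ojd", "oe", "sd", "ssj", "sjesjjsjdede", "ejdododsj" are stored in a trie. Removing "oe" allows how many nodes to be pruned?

1

A node on "oe"'s path can go only if nothing else ends at it or branches off below it.
The suffix "e" (1 node) is used only by "oe"; the node for "o" still has the child "j", so pruning stops there.
Nodes removed: 1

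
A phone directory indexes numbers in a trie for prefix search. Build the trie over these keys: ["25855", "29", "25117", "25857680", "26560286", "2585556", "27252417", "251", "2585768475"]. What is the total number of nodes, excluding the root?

For each word, the new-node count is its length minus the longest prefix already in the trie:
  "25855" → 5 new (2, 5, 8, 5, 5)
  "29" → prefix "2" already present; 1 new (9)
  "25117" → prefix "25" already present; 3 new (1, 1, 7)
  "25857680" → prefix "2585" already present; 4 new (7, 6, 8, 0)
  "26560286" → prefix "2" already present; 7 new (6, 5, 6, 0, 2, 8, 6)
  "2585556" → prefix "25855" already present; 2 new (5, 6)
  "27252417" → prefix "2" already present; 7 new (7, 2, 5, 2, 4, 1, 7)
  "251" → prefix "251" already present; 0 new (none)
  "2585768475" → prefix "2585768" already present; 3 new (4, 7, 5)
Total nodes = 5 + 1 + 3 + 4 + 7 + 2 + 7 + 0 + 3 = 32

32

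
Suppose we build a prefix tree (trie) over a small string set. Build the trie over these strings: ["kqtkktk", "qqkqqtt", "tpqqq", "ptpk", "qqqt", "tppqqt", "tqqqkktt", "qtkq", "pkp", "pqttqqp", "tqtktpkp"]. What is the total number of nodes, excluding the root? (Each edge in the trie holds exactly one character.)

53

Trace insertions, counting only characters that open a new branch:
  "kqtkktk" → 7 new (k, q, t, k, k, t, k)
  "qqkqqtt" → 7 new (q, q, k, q, q, t, t)
  "tpqqq" → 5 new (t, p, q, q, q)
  "ptpk" → 4 new (p, t, p, k)
  "qqqt" → prefix "qq" already present; 2 new (q, t)
  "tppqqt" → prefix "tp" already present; 4 new (p, q, q, t)
  "tqqqkktt" → prefix "t" already present; 7 new (q, q, q, k, k, t, t)
  "qtkq" → prefix "q" already present; 3 new (t, k, q)
  "pkp" → prefix "p" already present; 2 new (k, p)
  "pqttqqp" → prefix "p" already present; 6 new (q, t, t, q, q, p)
  "tqtktpkp" → prefix "tq" already present; 6 new (t, k, t, p, k, p)
Total nodes = 7 + 7 + 5 + 4 + 2 + 4 + 7 + 3 + 2 + 6 + 6 = 53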